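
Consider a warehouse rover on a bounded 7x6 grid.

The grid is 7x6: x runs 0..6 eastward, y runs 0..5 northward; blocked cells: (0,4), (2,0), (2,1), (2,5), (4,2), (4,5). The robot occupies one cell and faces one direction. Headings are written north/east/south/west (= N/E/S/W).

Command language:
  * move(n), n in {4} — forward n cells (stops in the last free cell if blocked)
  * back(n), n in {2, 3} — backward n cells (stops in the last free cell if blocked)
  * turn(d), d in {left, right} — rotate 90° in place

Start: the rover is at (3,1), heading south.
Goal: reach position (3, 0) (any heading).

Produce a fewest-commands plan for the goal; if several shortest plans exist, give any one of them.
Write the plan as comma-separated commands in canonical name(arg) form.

move(4)

initial: at (3,1), heading south
step 1 (move(4)): at (3,0), heading south
nothing shorter than 1 reaches the goal.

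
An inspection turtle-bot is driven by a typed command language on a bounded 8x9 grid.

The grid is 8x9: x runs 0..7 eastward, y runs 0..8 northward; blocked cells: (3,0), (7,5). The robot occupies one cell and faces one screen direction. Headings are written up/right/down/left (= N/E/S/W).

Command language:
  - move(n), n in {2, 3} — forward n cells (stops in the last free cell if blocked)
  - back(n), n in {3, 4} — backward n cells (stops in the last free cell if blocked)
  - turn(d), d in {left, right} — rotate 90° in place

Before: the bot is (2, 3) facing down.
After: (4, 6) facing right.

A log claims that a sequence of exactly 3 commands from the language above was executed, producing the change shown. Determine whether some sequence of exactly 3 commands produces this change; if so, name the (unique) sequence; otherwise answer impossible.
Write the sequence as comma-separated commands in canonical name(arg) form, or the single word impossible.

back(3), turn(left), move(2)

key: position moved to (4,6) AND the heading swung to E — translation plus rotation needed
from: (2, 3) facing down
step 1 (back(3)): (2, 6) facing down
step 2 (turn(left)): (2, 6) facing right
step 3 (move(2)): (4, 6) facing right
uniquely the one of 216 3-step routes that fits.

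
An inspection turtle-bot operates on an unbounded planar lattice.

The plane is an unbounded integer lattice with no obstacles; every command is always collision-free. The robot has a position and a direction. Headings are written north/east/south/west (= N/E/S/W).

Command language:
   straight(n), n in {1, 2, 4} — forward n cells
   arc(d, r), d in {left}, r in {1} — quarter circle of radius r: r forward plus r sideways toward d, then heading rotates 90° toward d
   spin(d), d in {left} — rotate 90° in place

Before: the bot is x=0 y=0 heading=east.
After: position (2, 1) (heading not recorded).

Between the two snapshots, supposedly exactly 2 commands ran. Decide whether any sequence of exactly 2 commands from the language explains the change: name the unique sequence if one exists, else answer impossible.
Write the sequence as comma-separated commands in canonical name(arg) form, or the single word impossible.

key: order matters: swapping straight(1) and arc(left, 1) lands elsewhere
start: x=0 y=0 heading=east
t=1 straight(1) ⇒ x=1 y=0 heading=east
t=2 arc(left, 1) ⇒ x=2 y=1 heading=north
no other 2-command option fits: unique.

straight(1), arc(left, 1)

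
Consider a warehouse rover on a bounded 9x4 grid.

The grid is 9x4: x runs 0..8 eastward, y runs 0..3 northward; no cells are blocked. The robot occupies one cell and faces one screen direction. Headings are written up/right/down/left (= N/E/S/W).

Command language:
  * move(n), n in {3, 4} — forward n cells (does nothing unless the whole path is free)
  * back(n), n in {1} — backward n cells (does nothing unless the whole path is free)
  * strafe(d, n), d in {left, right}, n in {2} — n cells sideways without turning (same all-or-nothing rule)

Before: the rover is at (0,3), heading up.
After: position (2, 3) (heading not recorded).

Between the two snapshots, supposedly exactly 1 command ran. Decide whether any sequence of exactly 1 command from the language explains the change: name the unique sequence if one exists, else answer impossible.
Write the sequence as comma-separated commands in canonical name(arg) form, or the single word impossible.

t0: at (0,3), heading up
[1] after strafe(right, 2): at (2,3), heading up
no other 1-command option fits: unique.

strafe(right, 2)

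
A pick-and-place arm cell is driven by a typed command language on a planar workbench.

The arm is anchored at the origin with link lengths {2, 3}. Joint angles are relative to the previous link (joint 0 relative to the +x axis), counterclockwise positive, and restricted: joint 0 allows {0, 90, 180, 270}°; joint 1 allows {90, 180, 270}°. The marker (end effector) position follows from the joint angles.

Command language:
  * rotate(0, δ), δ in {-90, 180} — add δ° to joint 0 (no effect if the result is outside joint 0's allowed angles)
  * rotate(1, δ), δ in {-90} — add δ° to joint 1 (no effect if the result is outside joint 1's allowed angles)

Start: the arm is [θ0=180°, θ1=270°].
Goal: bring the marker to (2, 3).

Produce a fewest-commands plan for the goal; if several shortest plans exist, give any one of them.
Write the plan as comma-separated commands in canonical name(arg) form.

rotate(0, 180), rotate(1, -90), rotate(1, -90)

begin: [θ0=180°, θ1=270°]
1. rotate(0, 180) → [θ0=0°, θ1=270°]
2. rotate(1, -90) → [θ0=0°, θ1=180°]
3. rotate(1, -90) → [θ0=0°, θ1=90°]
minimal: 3 command(s), checked below 3.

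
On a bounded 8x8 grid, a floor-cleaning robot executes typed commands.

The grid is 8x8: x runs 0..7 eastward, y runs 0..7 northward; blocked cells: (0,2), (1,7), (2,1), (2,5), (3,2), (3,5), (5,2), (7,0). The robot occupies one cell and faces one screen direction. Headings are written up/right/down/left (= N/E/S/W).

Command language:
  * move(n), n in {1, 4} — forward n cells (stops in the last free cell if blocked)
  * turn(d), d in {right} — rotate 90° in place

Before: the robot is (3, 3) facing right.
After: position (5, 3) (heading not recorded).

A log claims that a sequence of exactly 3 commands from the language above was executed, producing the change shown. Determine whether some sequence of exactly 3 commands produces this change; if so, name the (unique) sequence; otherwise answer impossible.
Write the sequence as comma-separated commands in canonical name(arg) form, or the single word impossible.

key: running turn(right) before move(1) would end elsewhere — order is forced
start: (3, 3) facing right
step 1 (move(1)): (4, 3) facing right
step 2 (move(1)): (5, 3) facing right
step 3 (turn(right)): (5, 3) facing down
no other 3-command option fits: unique.

move(1), move(1), turn(right)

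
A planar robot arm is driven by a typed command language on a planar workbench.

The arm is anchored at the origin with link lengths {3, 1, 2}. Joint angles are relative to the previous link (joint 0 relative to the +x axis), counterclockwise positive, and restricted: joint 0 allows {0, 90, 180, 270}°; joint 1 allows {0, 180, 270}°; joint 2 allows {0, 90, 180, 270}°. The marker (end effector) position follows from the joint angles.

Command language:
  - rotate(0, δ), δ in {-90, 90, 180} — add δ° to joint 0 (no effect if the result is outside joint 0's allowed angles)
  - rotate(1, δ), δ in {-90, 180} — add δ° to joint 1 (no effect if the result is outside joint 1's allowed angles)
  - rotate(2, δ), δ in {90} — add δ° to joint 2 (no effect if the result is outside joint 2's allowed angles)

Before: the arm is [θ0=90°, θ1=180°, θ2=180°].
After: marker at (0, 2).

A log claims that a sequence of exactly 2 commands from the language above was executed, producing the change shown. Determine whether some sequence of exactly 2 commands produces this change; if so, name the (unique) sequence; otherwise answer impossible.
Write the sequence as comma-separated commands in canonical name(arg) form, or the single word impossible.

key: running rotate(1, 180) before rotate(1, -90) would end elsewhere — order is forced
t0: [θ0=90°, θ1=180°, θ2=180°]
[1] after rotate(1, -90): [θ0=90°, θ1=180°, θ2=180°]
[2] after rotate(1, 180): [θ0=90°, θ1=0°, θ2=180°]
no rival 2-sequence matches.

rotate(1, -90), rotate(1, 180)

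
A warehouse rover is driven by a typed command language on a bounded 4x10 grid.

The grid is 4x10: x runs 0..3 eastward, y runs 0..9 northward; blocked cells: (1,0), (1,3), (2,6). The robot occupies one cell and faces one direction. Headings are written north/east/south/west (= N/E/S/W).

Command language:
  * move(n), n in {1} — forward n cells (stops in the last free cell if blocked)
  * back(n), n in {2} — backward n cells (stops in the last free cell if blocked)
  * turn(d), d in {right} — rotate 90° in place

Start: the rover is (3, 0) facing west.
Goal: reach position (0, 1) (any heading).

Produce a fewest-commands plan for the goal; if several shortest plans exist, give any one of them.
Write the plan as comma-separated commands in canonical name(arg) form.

from: (3, 0) facing west
[1] after move(1): (2, 0) facing west
[2] after turn(right): (2, 0) facing north
[3] after move(1): (2, 1) facing north
[4] after turn(right): (2, 1) facing east
[5] after back(2): (0, 1) facing east
shorter routes all fall short; 5 is best.

move(1), turn(right), move(1), turn(right), back(2)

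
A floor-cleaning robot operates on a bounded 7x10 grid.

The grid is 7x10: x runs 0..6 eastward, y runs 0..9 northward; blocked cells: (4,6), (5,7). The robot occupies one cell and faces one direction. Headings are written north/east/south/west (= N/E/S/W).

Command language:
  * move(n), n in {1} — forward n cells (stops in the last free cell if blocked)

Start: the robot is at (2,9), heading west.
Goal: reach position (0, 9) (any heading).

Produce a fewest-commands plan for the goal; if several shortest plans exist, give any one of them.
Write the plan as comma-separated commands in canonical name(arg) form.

move(1), move(1)

t0: at (2,9), heading west
step 1 (move(1)): at (1,9), heading west
step 2 (move(1)): at (0,9), heading west
nothing shorter than 2 reaches the goal.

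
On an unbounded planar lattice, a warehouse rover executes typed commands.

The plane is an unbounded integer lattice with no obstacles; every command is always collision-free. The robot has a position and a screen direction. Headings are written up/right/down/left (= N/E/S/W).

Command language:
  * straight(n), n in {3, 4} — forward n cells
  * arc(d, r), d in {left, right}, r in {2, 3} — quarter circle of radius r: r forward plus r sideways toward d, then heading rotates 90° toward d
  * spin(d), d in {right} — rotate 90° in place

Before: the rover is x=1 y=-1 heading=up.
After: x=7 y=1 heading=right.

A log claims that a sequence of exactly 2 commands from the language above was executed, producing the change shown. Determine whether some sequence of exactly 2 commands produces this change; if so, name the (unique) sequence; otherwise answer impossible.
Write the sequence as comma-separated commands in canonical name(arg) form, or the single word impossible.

arc(right, 2), straight(4)

key: position moved to (7,1) AND the heading swung to E — translation plus rotation needed
start: x=1 y=-1 heading=up
1. arc(right, 2) → x=3 y=1 heading=right
2. straight(4) → x=7 y=1 heading=right
no rival 2-sequence matches.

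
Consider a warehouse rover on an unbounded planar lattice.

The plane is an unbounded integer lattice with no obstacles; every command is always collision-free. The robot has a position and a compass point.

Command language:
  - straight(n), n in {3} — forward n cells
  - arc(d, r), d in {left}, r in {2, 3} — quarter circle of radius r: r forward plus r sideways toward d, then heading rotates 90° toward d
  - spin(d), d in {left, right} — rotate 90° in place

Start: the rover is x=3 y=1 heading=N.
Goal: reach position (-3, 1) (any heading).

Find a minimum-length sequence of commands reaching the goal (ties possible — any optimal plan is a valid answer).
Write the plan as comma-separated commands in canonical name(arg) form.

begin: x=3 y=1 heading=N
[1] after arc(left, 3): x=0 y=4 heading=W
[2] after arc(left, 3): x=-3 y=1 heading=S
no 1-step plan works, so 2 is optimal.

arc(left, 3), arc(left, 3)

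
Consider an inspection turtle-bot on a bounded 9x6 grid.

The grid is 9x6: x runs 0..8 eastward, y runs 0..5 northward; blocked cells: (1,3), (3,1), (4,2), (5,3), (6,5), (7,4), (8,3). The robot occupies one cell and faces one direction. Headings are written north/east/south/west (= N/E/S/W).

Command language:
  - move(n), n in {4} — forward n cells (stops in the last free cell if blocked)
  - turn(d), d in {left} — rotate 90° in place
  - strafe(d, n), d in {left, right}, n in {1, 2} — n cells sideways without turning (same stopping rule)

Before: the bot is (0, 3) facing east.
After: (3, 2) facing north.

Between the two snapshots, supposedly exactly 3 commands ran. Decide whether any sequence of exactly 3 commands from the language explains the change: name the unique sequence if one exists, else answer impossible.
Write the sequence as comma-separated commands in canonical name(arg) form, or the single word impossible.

strafe(right, 1), move(4), turn(left)

key: order matters: swapping strafe(right, 1) and turn(left) lands elsewhere
begin: (0, 3) facing east
1. strafe(right, 1) → (0, 2) facing east
2. move(4) → (3, 2) facing east
3. turn(left) → (3, 2) facing north
all 216 alternatives checked — unique.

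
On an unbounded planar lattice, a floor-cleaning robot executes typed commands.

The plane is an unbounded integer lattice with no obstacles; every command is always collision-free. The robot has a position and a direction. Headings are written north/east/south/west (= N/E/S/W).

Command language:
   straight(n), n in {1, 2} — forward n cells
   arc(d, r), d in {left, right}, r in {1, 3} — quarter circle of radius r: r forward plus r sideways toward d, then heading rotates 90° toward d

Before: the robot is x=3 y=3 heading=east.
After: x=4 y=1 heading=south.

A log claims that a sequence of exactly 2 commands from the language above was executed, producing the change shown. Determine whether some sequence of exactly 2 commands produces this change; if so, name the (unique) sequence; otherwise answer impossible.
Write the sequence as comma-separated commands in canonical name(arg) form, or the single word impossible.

key: running straight(1) before arc(right, 1) would end elsewhere — order is forced
initial: x=3 y=3 heading=east
[1] after arc(right, 1): x=4 y=2 heading=south
[2] after straight(1): x=4 y=1 heading=south
all 36 alternatives checked — unique.

arc(right, 1), straight(1)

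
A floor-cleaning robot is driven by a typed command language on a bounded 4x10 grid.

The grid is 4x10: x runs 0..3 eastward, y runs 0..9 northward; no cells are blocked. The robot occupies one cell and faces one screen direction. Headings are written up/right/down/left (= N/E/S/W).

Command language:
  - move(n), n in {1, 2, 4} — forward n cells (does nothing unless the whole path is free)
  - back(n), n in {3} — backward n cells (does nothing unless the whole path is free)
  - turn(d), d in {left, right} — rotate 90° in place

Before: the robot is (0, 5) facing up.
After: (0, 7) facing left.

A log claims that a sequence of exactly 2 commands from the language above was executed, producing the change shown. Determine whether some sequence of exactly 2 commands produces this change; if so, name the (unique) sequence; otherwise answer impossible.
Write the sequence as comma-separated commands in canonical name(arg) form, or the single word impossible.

move(2), turn(left)

key: position moved to (0,7) AND the heading swung to W — translation plus rotation needed
t0: (0, 5) facing up
1. move(2) → (0, 7) facing up
2. turn(left) → (0, 7) facing left
uniquely the one of 36 2-step routes that fits.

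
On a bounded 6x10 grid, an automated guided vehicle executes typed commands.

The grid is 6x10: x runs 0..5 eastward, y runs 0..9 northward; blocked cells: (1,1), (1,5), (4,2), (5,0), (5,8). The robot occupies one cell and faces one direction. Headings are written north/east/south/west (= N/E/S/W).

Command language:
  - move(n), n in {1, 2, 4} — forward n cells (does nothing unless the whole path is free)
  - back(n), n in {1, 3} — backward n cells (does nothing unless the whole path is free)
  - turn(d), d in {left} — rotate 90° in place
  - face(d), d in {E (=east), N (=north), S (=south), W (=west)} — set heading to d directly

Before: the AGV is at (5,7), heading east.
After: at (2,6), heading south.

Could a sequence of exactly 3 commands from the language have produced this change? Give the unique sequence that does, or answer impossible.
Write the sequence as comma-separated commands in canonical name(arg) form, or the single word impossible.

key: order matters: swapping back(3) and move(1) lands elsewhere
initial: at (5,7), heading east
1. back(3) → at (2,7), heading east
2. face(S) → at (2,7), heading south
3. move(1) → at (2,6), heading south
uniquely the one of 1000 3-step routes that fits.

back(3), face(S), move(1)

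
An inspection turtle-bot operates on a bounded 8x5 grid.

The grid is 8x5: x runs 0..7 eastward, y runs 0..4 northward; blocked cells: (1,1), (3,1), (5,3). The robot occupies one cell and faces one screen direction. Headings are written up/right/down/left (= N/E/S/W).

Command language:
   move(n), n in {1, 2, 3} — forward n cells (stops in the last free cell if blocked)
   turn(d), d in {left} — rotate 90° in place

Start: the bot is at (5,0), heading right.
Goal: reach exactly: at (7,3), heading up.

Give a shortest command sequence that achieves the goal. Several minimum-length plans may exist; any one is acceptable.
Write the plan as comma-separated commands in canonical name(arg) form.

initial: at (5,0), heading right
[1] after move(2): at (7,0), heading right
[2] after turn(left): at (7,0), heading up
[3] after move(3): at (7,3), heading up
nothing shorter than 3 reaches the goal.

move(2), turn(left), move(3)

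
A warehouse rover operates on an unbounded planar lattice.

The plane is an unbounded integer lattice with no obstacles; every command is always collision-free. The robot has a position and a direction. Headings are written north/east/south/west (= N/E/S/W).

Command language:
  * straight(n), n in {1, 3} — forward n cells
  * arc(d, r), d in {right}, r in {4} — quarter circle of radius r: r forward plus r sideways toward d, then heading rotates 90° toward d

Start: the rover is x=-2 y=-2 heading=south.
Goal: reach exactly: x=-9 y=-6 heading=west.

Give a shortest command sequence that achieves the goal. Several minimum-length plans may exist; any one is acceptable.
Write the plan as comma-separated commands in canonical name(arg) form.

initial: x=-2 y=-2 heading=south
[1] after arc(right, 4): x=-6 y=-6 heading=west
[2] after straight(3): x=-9 y=-6 heading=west
nothing shorter than 2 reaches the goal.

arc(right, 4), straight(3)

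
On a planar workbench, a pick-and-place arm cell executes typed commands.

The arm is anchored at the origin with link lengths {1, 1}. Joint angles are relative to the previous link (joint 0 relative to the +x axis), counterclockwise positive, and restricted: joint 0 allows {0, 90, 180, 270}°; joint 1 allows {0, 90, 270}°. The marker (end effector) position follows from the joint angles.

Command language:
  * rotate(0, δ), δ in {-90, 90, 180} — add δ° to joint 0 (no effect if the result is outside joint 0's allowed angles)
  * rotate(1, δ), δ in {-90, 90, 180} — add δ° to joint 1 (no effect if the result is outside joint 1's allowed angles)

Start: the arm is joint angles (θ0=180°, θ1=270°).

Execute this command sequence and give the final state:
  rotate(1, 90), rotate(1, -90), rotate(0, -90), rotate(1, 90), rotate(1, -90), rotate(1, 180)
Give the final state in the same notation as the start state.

begin: joint angles (θ0=180°, θ1=270°)
step 1 (rotate(1, 90)): joint angles (θ0=180°, θ1=0°)
step 2 (rotate(1, -90)): joint angles (θ0=180°, θ1=270°)
step 3 (rotate(0, -90)): joint angles (θ0=90°, θ1=270°)
step 4 (rotate(1, 90)): joint angles (θ0=90°, θ1=0°)
step 5 (rotate(1, -90)): joint angles (θ0=90°, θ1=270°)
step 6 (rotate(1, 180)): joint angles (θ0=90°, θ1=90°)

joint angles (θ0=90°, θ1=90°)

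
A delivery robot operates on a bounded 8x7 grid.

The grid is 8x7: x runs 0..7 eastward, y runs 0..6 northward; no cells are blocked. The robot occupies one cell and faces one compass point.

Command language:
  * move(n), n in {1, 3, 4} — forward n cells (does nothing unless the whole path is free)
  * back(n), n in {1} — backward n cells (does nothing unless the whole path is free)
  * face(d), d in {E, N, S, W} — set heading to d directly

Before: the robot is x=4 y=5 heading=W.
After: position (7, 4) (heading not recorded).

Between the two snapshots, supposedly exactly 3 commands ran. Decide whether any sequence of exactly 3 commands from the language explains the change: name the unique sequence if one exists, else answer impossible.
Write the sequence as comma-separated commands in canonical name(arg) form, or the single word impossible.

no 3-step route produces this change.

impossible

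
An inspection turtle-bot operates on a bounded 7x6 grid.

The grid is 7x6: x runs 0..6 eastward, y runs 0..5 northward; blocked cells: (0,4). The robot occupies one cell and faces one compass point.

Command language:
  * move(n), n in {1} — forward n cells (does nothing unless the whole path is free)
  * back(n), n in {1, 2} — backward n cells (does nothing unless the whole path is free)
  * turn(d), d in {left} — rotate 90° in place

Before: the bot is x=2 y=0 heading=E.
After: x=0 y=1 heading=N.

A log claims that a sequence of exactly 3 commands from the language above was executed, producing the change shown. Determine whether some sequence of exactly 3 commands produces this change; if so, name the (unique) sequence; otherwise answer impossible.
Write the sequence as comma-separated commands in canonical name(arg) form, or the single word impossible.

back(2), turn(left), move(1)

key: order matters: swapping back(2) and move(1) lands elsewhere
initial: x=2 y=0 heading=E
t=1 back(2) ⇒ x=0 y=0 heading=E
t=2 turn(left) ⇒ x=0 y=0 heading=N
t=3 move(1) ⇒ x=0 y=1 heading=N
uniquely the one of 64 3-step routes that fits.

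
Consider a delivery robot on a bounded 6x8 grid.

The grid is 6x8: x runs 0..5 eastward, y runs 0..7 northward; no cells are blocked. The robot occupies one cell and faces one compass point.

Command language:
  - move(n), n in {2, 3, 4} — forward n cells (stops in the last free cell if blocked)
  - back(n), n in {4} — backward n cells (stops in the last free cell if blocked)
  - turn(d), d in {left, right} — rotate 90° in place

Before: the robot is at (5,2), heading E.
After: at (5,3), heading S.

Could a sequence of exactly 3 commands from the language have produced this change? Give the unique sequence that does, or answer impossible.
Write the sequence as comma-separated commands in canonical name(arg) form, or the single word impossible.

key: order matters: swapping turn(right) and move(3) lands elsewhere
from: at (5,2), heading E
1. turn(right) → at (5,2), heading S
2. back(4) → at (5,6), heading S
3. move(3) → at (5,3), heading S
all 216 alternatives checked — unique.

turn(right), back(4), move(3)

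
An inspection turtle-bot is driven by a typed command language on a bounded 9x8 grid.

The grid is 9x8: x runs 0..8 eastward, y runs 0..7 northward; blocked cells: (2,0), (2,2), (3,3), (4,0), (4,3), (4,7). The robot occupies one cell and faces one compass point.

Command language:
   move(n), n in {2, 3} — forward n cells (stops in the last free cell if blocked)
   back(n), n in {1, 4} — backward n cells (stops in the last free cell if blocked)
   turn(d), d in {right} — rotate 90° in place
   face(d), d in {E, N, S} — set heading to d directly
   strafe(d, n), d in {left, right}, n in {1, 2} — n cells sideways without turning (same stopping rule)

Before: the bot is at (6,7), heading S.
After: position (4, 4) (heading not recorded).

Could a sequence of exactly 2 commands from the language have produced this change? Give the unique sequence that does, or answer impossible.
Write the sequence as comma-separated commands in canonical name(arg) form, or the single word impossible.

move(3), strafe(right, 2)

key: order matters: swapping move(3) and strafe(right, 2) lands elsewhere
initial: at (6,7), heading S
t=1 move(3) ⇒ at (6,4), heading S
t=2 strafe(right, 2) ⇒ at (4,4), heading S
uniquely the one of 144 2-step routes that fits.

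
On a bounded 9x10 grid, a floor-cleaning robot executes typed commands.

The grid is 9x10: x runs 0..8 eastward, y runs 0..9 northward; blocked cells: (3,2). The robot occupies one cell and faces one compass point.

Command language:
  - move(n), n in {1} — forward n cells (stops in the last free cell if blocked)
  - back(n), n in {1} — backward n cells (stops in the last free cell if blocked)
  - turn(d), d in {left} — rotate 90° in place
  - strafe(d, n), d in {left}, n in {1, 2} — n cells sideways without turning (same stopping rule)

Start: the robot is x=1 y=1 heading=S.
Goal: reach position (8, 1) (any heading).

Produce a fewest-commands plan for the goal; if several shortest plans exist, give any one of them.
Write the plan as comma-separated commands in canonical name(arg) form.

start: x=1 y=1 heading=S
[1] after strafe(left, 2): x=3 y=1 heading=S
[2] after strafe(left, 2): x=5 y=1 heading=S
[3] after strafe(left, 2): x=7 y=1 heading=S
[4] after strafe(left, 2): x=8 y=1 heading=S
nothing shorter than 4 reaches the goal.

strafe(left, 2), strafe(left, 2), strafe(left, 2), strafe(left, 2)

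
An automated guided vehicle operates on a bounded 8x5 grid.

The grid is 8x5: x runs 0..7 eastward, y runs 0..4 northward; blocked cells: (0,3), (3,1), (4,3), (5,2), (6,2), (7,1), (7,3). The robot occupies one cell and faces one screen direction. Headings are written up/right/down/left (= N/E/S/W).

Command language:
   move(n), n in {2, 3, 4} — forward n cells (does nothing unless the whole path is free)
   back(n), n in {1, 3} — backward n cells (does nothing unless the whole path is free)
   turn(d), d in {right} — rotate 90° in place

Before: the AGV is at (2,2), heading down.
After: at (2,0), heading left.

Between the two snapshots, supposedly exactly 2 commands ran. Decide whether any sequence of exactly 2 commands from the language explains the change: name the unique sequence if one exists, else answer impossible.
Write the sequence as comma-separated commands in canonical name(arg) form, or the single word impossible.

move(2), turn(right)

key: order matters: swapping move(2) and turn(right) lands elsewhere
start: at (2,2), heading down
t=1 move(2) ⇒ at (2,0), heading down
t=2 turn(right) ⇒ at (2,0), heading left
uniquely the one of 36 2-step routes that fits.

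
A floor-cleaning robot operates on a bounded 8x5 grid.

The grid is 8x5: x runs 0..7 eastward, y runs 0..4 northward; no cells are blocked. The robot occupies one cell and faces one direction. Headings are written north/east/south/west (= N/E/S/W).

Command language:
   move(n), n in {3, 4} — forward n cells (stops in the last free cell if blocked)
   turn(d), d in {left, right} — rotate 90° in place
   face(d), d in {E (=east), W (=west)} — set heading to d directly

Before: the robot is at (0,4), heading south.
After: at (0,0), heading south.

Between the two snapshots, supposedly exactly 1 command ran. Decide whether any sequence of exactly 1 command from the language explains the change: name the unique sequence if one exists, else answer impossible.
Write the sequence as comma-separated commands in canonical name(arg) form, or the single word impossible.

move(4)

key: still facing S — the one step turns nothing
begin: at (0,4), heading south
t=1 move(4) ⇒ at (0,0), heading south
uniquely the one of 6 1-step routes that fits.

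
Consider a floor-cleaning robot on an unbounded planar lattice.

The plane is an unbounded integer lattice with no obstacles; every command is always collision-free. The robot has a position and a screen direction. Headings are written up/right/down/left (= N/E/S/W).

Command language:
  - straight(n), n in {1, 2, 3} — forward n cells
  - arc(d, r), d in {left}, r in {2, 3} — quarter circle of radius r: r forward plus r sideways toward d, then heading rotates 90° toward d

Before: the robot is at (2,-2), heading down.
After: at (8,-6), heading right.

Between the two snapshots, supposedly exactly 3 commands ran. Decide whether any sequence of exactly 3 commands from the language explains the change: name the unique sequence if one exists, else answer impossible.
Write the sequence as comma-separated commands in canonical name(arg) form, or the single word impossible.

key: cell and facing (now E) both changed — the 3 commands mix motion and turning
initial: at (2,-2), heading down
step 1 (straight(1)): at (2,-3), heading down
step 2 (arc(left, 3)): at (5,-6), heading right
step 3 (straight(3)): at (8,-6), heading right
uniquely the one of 125 3-step routes that fits.

straight(1), arc(left, 3), straight(3)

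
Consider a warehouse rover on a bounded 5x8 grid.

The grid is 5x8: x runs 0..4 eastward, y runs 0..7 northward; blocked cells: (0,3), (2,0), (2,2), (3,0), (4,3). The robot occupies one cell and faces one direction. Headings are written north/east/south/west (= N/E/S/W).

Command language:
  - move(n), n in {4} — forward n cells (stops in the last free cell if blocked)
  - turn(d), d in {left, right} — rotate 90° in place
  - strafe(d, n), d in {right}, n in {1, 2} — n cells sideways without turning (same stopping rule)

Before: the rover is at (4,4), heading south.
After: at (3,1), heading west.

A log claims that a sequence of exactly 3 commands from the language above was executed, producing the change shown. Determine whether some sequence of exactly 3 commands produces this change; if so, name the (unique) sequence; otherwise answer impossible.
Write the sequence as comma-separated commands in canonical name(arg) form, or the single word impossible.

key: move(4) is stopped early by the blocked cell at (3,0)
begin: at (4,4), heading south
step 1 (strafe(right, 1)): at (3,4), heading south
step 2 (move(4)): at (3,1), heading south
step 3 (turn(right)): at (3,1), heading west
no other 3-command option fits: unique.

strafe(right, 1), move(4), turn(right)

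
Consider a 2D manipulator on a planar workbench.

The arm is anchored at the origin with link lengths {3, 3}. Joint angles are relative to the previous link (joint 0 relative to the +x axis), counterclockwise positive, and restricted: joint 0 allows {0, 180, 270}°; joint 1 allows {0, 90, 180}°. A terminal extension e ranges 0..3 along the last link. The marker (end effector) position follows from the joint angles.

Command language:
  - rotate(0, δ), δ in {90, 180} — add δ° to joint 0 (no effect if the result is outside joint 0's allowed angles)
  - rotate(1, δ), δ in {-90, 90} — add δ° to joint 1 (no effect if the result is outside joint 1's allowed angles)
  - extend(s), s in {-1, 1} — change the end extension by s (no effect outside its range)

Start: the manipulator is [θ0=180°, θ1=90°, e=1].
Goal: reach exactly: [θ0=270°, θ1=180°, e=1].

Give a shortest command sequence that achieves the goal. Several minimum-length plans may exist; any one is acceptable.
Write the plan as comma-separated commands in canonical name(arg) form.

start: [θ0=180°, θ1=90°, e=1]
step 1 (rotate(1, 90)): [θ0=180°, θ1=180°, e=1]
step 2 (rotate(0, 90)): [θ0=270°, θ1=180°, e=1]
minimal: 2 command(s), checked below 2.

rotate(1, 90), rotate(0, 90)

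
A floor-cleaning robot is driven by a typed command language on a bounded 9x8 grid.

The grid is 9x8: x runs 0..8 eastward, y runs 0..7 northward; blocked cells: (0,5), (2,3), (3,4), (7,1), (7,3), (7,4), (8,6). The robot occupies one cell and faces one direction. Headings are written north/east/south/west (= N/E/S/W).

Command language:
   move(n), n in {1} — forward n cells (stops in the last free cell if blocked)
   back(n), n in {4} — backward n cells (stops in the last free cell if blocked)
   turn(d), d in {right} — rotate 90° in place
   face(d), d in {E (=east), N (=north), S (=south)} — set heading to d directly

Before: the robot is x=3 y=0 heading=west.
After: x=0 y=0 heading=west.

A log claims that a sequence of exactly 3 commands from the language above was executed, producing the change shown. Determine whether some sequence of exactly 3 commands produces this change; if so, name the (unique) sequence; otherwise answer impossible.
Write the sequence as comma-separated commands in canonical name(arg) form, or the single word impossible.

move(1), move(1), move(1)

key: still facing W at the end — nothing in the sequence rotates
start: x=3 y=0 heading=west
step 1 (move(1)): x=2 y=0 heading=west
step 2 (move(1)): x=1 y=0 heading=west
step 3 (move(1)): x=0 y=0 heading=west
no rival 3-sequence matches.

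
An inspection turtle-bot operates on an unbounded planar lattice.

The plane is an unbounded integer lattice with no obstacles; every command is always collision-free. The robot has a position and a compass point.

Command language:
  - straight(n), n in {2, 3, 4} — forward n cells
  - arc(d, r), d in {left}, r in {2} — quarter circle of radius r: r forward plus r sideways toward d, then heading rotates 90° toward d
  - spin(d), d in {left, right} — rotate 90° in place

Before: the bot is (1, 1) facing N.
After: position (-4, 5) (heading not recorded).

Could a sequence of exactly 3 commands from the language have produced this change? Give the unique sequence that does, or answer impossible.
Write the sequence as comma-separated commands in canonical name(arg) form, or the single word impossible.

key: running straight(3) before straight(2) would end elsewhere — order is forced
begin: (1, 1) facing N
t=1 straight(2) ⇒ (1, 3) facing N
t=2 arc(left, 2) ⇒ (-1, 5) facing W
t=3 straight(3) ⇒ (-4, 5) facing W
all 216 alternatives checked — unique.

straight(2), arc(left, 2), straight(3)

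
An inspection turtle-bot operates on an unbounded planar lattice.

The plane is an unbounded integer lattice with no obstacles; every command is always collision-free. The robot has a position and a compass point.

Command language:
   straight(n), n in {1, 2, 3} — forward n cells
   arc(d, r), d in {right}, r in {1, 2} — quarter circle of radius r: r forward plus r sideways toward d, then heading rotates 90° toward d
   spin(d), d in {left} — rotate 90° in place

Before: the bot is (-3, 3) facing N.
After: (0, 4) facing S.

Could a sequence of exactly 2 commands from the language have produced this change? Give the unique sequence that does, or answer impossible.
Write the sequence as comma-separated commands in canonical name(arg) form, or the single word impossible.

key: position moved to (0,4) AND the heading swung to S — translation plus rotation needed
begin: (-3, 3) facing N
step 1 (arc(right, 2)): (-1, 5) facing E
step 2 (arc(right, 1)): (0, 4) facing S
no other 2-command option fits: unique.

arc(right, 2), arc(right, 1)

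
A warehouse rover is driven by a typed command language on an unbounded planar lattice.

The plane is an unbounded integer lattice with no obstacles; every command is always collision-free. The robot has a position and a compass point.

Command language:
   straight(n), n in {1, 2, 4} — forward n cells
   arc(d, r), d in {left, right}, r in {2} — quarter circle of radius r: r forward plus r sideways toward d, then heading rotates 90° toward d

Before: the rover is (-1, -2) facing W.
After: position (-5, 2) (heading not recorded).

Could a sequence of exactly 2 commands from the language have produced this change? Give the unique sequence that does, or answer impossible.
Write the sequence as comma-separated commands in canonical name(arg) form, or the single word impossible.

key: running arc(left, 2) before arc(right, 2) would end elsewhere — order is forced
from: (-1, -2) facing W
[1] after arc(right, 2): (-3, 0) facing N
[2] after arc(left, 2): (-5, 2) facing W
no other 2-command option fits: unique.

arc(right, 2), arc(left, 2)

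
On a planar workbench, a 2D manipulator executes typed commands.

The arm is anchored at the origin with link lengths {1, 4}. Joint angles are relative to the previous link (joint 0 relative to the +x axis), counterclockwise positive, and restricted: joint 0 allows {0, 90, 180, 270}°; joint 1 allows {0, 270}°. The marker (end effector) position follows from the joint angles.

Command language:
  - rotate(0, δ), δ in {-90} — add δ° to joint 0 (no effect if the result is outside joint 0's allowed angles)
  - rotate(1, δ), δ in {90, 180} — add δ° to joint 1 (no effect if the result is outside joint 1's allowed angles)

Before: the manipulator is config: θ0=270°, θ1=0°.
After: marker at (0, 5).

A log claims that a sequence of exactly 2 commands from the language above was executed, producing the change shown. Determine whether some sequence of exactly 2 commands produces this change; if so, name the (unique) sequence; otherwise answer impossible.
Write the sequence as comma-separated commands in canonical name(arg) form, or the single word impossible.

from: config: θ0=270°, θ1=0°
[1] after rotate(0, -90): config: θ0=180°, θ1=0°
[2] after rotate(0, -90): config: θ0=90°, θ1=0°
no other 2-command option fits: unique.

rotate(0, -90), rotate(0, -90)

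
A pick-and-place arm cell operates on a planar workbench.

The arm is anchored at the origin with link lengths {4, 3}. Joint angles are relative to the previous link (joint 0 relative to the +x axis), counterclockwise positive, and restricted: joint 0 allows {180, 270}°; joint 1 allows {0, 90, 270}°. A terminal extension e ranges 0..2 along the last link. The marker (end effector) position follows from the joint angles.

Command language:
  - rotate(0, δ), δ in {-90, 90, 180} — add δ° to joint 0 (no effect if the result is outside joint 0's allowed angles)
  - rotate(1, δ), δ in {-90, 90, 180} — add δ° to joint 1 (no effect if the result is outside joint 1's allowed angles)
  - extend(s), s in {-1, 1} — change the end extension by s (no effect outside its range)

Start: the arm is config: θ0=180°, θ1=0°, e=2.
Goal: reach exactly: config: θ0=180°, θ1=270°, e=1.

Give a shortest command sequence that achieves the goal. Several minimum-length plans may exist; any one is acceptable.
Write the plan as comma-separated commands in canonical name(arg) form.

extend(-1), rotate(1, -90)

initial: config: θ0=180°, θ1=0°, e=2
t=1 extend(-1) ⇒ config: θ0=180°, θ1=0°, e=1
t=2 rotate(1, -90) ⇒ config: θ0=180°, θ1=270°, e=1
minimal: 2 command(s), checked below 2.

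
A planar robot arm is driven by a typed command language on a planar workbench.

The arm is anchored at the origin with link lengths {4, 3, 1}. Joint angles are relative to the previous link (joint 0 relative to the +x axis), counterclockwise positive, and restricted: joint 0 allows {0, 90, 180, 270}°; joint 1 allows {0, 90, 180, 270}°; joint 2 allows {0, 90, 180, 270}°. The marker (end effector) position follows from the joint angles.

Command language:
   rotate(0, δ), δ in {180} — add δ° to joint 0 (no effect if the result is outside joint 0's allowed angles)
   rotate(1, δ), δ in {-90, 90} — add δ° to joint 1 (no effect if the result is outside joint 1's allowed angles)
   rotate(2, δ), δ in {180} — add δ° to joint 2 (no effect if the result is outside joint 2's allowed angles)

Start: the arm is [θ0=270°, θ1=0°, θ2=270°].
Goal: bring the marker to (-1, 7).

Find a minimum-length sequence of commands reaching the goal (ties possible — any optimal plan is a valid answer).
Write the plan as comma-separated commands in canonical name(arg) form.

rotate(0, 180), rotate(2, 180)

start: [θ0=270°, θ1=0°, θ2=270°]
[1] after rotate(0, 180): [θ0=90°, θ1=0°, θ2=270°]
[2] after rotate(2, 180): [θ0=90°, θ1=0°, θ2=90°]
no 1-step plan works, so 2 is optimal.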